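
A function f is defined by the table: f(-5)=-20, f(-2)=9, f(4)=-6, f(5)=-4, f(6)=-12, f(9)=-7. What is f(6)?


Reading from the table at x = 6

-12


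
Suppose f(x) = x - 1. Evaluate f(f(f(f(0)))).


f(0) = -1
f(-1) = -2
f(-2) = -3
f(-3) = -4

-4


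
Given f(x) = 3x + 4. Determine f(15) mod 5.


f(15) = 49
49 mod 5 = 4

4


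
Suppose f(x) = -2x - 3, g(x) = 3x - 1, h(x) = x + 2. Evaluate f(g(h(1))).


-19


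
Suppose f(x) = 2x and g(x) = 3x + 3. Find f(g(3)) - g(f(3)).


3


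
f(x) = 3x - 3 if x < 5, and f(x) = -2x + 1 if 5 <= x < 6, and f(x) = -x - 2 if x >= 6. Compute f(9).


-11


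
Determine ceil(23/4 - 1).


23/4 = 5.75
5.75 - 1 = 4.75
ceil(4.75) = 5

5


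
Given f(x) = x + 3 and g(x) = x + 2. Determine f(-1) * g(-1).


f(-1) = 2
g(-1) = 1
Product = 2

2


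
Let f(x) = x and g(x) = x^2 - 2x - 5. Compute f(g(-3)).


10


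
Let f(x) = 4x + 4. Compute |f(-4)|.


f(-4) = -12
|-12| = 12

12


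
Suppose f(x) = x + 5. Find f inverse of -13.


Solve x + 5 = -13
x = (-13 - 5) / 1 = -18

-18


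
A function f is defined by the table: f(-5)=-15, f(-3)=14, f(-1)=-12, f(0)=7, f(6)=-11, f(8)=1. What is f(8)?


1


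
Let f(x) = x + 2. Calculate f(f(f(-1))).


f(-1) = 1
f(1) = 3
f(3) = 5

5


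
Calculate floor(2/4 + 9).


2/4 = 0.5
0.5 + 9 = 9.5
floor(9.5) = 9

9


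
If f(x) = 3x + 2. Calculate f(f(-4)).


f(-4) = -10
f(-10) = -28

-28


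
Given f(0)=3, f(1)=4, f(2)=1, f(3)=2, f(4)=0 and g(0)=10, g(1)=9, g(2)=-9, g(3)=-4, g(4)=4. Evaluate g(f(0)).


f(0) = 3
g(3) = -4

-4


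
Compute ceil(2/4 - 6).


2/4 = 0.5
0.5 - 6 = -5.5
ceil(-5.5) = -5

-5


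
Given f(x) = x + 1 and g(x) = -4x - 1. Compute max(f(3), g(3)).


f(3) = 4
g(3) = -13
max = 4

4


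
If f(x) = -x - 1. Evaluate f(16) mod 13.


f(16) = -17
-17 mod 13 = 9

9


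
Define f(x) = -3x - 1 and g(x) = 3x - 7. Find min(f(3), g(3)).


f(3) = -10
g(3) = 2
min = -10

-10


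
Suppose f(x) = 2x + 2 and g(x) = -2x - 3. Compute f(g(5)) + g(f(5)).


f(g(5)) = -24
g(f(5)) = -27
Sum = -51

-51


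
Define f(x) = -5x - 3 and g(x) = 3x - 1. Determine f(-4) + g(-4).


f(-4) = 17
g(-4) = -13
Sum = 4

4


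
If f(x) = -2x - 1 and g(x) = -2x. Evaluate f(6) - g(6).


f(6) = -13
g(6) = -12
Difference = -1

-1


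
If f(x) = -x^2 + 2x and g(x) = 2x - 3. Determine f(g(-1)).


g(-1) = -5
f(-5) = (-1)*(-5)^2 + 2*(-5) = -35

-35


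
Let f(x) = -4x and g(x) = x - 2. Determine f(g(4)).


g(4) = 2
f(2) = -8

-8


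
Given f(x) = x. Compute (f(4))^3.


f(4) = 4
(4)^3 = 64

64


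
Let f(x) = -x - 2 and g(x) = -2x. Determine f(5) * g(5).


f(5) = -7
g(5) = -10
Product = 70

70


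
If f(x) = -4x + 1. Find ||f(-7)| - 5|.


24


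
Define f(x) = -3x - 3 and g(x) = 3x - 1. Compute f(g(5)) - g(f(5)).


10


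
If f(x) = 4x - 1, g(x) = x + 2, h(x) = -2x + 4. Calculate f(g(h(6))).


h(6) = -8
g(-8) = -6
f(-6) = -25

-25


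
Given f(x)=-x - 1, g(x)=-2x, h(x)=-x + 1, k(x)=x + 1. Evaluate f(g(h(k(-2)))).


3


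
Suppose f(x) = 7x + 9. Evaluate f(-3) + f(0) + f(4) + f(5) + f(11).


f(-3) = -12
f(0) = 9
f(4) = 37
f(5) = 44
f(11) = 86
Sum = 164

164


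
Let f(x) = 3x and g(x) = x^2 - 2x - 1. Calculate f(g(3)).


g(3) = 2
f(2) = 6

6


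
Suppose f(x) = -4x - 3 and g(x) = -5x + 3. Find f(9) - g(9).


f(9) = -39
g(9) = -42
Difference = 3

3


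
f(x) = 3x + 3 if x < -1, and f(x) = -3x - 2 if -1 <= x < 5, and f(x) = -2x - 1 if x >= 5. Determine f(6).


6 satisfies x >= 5
f(6) = -13

-13


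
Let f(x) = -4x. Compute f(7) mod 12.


f(7) = -28
-28 mod 12 = 8

8


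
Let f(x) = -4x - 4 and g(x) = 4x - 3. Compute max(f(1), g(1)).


1


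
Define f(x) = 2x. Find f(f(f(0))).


f(0) = 0
f(0) = 0
f(0) = 0

0


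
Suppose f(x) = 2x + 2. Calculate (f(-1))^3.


f(-1) = 0
(0)^3 = 0

0


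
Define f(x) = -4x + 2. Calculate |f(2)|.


f(2) = -6
|-6| = 6

6


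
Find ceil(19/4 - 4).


19/4 = 4.75
4.75 - 4 = 0.75
ceil(0.75) = 1

1


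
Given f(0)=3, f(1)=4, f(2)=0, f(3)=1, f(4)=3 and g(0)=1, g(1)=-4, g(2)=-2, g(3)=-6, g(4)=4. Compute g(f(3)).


f(3) = 1
g(1) = -4

-4


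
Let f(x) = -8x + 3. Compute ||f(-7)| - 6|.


f(-7) = 59
|59| = 59
|59 - 6| = 53

53


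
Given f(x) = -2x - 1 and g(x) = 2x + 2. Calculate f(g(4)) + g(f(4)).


f(g(4)) = -21
g(f(4)) = -16
Sum = -37

-37


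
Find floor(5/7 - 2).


5/7 = 0.7143
0.7143 - 2 = -1.2857
floor(-1.2857) = -2

-2


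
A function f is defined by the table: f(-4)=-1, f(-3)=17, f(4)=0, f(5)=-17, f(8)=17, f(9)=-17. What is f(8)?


Reading from the table at x = 8

17


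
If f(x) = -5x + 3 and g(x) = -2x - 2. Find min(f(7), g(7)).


f(7) = -32
g(7) = -16
min = -32

-32


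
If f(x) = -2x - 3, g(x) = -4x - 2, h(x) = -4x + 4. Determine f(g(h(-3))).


h(-3) = 16
g(16) = -66
f(-66) = 129

129


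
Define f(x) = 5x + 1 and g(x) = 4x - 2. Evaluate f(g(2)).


31


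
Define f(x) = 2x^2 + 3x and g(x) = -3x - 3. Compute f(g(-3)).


90


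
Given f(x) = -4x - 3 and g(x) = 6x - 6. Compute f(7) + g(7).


f(7) = -31
g(7) = 36
Sum = 5

5


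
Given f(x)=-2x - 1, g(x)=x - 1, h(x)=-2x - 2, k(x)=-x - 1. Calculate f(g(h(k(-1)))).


k(-1) = 0
h(0) = -2
g(-2) = -3
f(-3) = 5

5


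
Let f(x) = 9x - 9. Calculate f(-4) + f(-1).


-63


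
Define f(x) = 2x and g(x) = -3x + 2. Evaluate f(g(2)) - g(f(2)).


f(g(2)) = -8
g(f(2)) = -10
Difference = 2

2


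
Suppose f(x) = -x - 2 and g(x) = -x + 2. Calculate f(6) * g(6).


f(6) = -8
g(6) = -4
Product = 32

32


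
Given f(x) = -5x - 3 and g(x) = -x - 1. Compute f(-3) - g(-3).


f(-3) = 12
g(-3) = 2
Difference = 10

10


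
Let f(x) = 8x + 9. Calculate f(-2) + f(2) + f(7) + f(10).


f(-2) = -7
f(2) = 25
f(7) = 65
f(10) = 89
Sum = 172

172


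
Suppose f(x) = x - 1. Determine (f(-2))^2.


9


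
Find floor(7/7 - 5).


7/7 = 1
1 - 5 = -4
floor(-4) = -4

-4


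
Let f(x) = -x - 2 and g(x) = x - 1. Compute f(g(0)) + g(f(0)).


f(g(0)) = -1
g(f(0)) = -3
Sum = -4

-4


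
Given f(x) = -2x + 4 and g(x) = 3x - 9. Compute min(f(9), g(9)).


f(9) = -14
g(9) = 18
min = -14

-14


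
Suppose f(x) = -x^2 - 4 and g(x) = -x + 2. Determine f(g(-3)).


g(-3) = 5
f(5) = (-1)*(5)^2 - 4 = -29

-29


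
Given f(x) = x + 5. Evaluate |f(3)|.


8


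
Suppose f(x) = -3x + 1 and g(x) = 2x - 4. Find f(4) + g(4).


f(4) = -11
g(4) = 4
Sum = -7

-7


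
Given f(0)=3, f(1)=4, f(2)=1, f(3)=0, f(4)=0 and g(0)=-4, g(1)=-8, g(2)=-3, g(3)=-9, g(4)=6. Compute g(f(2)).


-8


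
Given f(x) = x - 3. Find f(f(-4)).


-10


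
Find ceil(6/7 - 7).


6/7 = 0.8571
0.8571 - 7 = -6.1429
ceil(-6.1429) = -6

-6


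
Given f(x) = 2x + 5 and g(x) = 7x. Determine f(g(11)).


159


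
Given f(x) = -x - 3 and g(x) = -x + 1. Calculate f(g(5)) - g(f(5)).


f(g(5)) = 1
g(f(5)) = 9
Difference = -8

-8


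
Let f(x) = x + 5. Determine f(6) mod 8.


f(6) = 11
11 mod 8 = 3

3


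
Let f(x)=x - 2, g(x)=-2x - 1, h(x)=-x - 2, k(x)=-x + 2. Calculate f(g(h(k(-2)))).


9


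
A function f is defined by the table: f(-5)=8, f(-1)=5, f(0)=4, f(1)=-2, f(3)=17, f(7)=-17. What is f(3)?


Reading from the table at x = 3

17


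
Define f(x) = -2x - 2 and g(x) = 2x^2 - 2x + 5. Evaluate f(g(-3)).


g(-3) = 29
f(29) = -60

-60


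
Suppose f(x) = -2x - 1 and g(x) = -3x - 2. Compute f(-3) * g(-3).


35


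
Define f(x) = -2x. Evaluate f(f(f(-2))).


f(-2) = 4
f(4) = -8
f(-8) = 16

16


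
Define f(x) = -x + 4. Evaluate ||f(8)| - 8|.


f(8) = -4
|-4| = 4
|4 - 8| = 4

4


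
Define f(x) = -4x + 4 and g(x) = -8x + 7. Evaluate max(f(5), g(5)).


f(5) = -16
g(5) = -33
max = -16

-16


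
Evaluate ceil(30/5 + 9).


30/5 = 6
6 + 9 = 15
ceil(15) = 15

15


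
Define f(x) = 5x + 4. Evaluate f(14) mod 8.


f(14) = 74
74 mod 8 = 2

2


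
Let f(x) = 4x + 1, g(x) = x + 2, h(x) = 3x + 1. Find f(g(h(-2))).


-11


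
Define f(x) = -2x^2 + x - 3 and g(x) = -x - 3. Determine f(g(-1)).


g(-1) = -2
f(-2) = (-2)*(-2)^2 + 1*(-2) - 3 = -13

-13


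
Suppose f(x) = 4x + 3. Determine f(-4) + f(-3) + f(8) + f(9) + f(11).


f(-4) = -13
f(-3) = -9
f(8) = 35
f(9) = 39
f(11) = 47
Sum = 99

99


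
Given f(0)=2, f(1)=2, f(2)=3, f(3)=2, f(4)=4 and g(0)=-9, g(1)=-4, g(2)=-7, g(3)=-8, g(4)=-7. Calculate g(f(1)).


f(1) = 2
g(2) = -7

-7


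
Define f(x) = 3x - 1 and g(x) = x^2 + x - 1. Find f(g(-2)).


g(-2) = 1
f(1) = 2

2


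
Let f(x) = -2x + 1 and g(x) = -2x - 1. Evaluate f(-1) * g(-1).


3


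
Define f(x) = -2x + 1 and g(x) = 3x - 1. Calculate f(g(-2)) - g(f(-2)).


f(g(-2)) = 15
g(f(-2)) = 14
Difference = 1

1


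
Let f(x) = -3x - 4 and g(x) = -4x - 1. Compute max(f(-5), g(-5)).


f(-5) = 11
g(-5) = 19
max = 19

19


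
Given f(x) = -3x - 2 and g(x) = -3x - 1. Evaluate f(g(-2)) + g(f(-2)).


f(g(-2)) = -17
g(f(-2)) = -13
Sum = -30

-30


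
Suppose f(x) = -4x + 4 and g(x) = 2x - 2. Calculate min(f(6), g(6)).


f(6) = -20
g(6) = 10
min = -20

-20


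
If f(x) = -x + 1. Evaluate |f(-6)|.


7


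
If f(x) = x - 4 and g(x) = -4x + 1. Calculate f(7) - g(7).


30


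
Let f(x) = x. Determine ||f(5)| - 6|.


1


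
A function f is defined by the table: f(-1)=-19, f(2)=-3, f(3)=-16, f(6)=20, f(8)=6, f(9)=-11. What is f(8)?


Reading from the table at x = 8

6


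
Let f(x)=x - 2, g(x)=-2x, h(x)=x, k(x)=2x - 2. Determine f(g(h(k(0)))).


k(0) = -2
h(-2) = -2
g(-2) = 4
f(4) = 2

2


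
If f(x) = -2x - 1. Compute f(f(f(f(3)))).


f(3) = -7
f(-7) = 13
f(13) = -27
f(-27) = 53

53


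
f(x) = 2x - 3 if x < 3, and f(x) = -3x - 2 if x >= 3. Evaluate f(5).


5 satisfies x >= 3
f(5) = -17

-17


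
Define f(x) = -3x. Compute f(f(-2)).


f(-2) = 6
f(6) = -18

-18


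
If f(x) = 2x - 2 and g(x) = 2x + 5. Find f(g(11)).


g(11) = 27
f(27) = 52

52


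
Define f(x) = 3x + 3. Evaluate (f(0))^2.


f(0) = 3
(3)^2 = 9

9


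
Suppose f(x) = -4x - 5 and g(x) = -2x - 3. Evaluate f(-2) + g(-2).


f(-2) = 3
g(-2) = 1
Sum = 4

4


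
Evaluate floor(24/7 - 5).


24/7 = 3.4286
3.4286 - 5 = -1.5714
floor(-1.5714) = -2

-2


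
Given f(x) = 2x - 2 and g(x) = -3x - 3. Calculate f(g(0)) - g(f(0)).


f(g(0)) = -8
g(f(0)) = 3
Difference = -11

-11


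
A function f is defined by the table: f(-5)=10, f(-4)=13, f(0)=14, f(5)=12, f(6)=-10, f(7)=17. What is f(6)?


Reading from the table at x = 6

-10


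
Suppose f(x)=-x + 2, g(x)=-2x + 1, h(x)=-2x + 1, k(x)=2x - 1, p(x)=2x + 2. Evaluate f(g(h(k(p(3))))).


p(3) = 8
k(8) = 15
h(15) = -29
g(-29) = 59
f(59) = -57

-57


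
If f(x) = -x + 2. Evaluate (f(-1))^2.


f(-1) = 3
(3)^2 = 9

9


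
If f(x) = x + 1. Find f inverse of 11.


10


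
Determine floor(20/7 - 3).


20/7 = 2.8571
2.8571 - 3 = -0.1429
floor(-0.1429) = -1

-1


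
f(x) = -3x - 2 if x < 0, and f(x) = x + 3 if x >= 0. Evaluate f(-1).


-1 satisfies x < 0
f(-1) = 1

1


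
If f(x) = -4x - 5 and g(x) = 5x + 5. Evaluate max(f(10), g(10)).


f(10) = -45
g(10) = 55
max = 55

55


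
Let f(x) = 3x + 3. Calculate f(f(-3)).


f(-3) = -6
f(-6) = -15

-15


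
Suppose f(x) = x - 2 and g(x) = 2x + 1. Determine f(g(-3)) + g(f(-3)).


f(g(-3)) = -7
g(f(-3)) = -9
Sum = -16

-16


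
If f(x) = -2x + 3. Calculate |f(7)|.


f(7) = -11
|-11| = 11

11


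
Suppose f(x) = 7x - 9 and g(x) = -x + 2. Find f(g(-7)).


g(-7) = 9
f(9) = 54

54


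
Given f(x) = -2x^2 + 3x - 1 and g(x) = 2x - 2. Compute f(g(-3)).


g(-3) = -8
f(-8) = (-2)*(-8)^2 + 3*(-8) - 1 = -153

-153


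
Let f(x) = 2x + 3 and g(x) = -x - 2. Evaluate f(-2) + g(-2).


f(-2) = -1
g(-2) = 0
Sum = -1

-1


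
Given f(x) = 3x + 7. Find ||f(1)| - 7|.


f(1) = 10
|10| = 10
|10 - 7| = 3

3


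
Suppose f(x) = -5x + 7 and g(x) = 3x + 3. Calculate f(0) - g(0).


f(0) = 7
g(0) = 3
Difference = 4

4


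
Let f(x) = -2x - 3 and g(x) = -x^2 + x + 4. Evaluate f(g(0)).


g(0) = 4
f(4) = -11

-11


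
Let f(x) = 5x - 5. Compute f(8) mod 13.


f(8) = 35
35 mod 13 = 9

9


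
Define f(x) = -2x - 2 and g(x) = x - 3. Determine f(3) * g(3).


f(3) = -8
g(3) = 0
Product = 0

0


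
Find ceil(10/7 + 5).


10/7 = 1.4286
1.4286 + 5 = 6.4286
ceil(6.4286) = 7

7


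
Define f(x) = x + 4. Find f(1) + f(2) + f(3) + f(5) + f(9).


40


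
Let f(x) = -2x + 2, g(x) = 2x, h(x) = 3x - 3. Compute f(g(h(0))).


h(0) = -3
g(-3) = -6
f(-6) = 14

14


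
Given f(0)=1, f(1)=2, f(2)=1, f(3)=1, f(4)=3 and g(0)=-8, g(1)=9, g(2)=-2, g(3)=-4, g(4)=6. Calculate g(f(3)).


9


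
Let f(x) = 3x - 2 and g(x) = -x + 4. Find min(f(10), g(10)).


f(10) = 28
g(10) = -6
min = -6

-6


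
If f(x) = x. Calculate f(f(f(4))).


f(4) = 4
f(4) = 4
f(4) = 4

4


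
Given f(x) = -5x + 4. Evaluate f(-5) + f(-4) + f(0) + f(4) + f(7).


f(-5) = 29
f(-4) = 24
f(0) = 4
f(4) = -16
f(7) = -31
Sum = 10

10


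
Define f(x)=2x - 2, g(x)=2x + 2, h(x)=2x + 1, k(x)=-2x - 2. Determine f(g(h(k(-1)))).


k(-1) = 0
h(0) = 1
g(1) = 4
f(4) = 6

6


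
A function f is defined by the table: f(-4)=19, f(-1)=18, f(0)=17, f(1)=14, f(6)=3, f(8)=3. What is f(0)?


17


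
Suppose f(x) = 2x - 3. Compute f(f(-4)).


f(-4) = -11
f(-11) = -25

-25


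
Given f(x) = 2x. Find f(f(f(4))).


f(4) = 8
f(8) = 16
f(16) = 32

32


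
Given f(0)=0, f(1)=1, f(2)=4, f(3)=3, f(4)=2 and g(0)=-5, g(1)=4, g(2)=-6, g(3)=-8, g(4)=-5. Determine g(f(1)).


f(1) = 1
g(1) = 4

4


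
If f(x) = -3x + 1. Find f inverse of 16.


Solve -3x + 1 = 16
x = (16 - 1) / (-3) = -5

-5


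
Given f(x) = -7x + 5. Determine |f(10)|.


f(10) = -65
|-65| = 65

65


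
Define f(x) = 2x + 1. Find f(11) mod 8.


7


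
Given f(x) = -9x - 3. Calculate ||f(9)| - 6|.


f(9) = -84
|-84| = 84
|84 - 6| = 78

78


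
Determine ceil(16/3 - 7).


16/3 = 5.3333
5.3333 - 7 = -1.6667
ceil(-1.6667) = -1

-1


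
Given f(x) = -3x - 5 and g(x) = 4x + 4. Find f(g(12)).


g(12) = 52
f(52) = -161

-161


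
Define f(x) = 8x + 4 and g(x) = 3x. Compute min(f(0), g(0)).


f(0) = 4
g(0) = 0
min = 0

0


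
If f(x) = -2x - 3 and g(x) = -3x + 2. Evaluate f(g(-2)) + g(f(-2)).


f(g(-2)) = -19
g(f(-2)) = -1
Sum = -20

-20


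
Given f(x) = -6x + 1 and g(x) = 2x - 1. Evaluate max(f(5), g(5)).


f(5) = -29
g(5) = 9
max = 9

9


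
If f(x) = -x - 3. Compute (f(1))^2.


f(1) = -4
(-4)^2 = 16

16


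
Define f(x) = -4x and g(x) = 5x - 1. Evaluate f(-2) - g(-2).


f(-2) = 8
g(-2) = -11
Difference = 19

19


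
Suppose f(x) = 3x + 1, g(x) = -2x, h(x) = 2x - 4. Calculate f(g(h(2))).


h(2) = 0
g(0) = 0
f(0) = 1

1


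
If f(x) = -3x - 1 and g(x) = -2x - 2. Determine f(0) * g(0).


f(0) = -1
g(0) = -2
Product = 2

2


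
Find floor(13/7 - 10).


13/7 = 1.8571
1.8571 - 10 = -8.1429
floor(-8.1429) = -9

-9


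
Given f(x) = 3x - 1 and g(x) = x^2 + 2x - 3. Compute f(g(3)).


g(3) = 12
f(12) = 35

35


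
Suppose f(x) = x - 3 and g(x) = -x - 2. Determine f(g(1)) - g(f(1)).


f(g(1)) = -6
g(f(1)) = 0
Difference = -6

-6


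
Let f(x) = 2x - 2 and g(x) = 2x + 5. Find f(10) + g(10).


f(10) = 18
g(10) = 25
Sum = 43

43


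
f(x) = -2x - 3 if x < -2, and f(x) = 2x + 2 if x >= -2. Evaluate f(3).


8


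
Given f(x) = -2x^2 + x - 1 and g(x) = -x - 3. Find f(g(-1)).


g(-1) = -2
f(-2) = (-2)*(-2)^2 + 1*(-2) - 1 = -11

-11


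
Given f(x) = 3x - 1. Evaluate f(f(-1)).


f(-1) = -4
f(-4) = -13

-13


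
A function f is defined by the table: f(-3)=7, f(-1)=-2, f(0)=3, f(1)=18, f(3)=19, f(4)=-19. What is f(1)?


Reading from the table at x = 1

18


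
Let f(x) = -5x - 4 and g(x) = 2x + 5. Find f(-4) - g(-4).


f(-4) = 16
g(-4) = -3
Difference = 19

19


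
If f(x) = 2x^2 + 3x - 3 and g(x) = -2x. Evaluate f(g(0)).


g(0) = 0
f(0) = 2*(0)^2 + 3*(0) - 3 = -3

-3


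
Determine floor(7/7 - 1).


7/7 = 1
1 - 1 = 0
floor(0) = 0

0


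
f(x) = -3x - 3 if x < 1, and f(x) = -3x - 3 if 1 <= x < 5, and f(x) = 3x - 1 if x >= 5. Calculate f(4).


4 satisfies 1 <= x < 5
f(4) = -15

-15


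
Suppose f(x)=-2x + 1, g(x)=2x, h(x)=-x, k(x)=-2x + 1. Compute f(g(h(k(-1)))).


13


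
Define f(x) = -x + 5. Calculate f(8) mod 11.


f(8) = -3
-3 mod 11 = 8

8


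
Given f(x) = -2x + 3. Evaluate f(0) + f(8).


f(0) = 3
f(8) = -13
Sum = -10

-10


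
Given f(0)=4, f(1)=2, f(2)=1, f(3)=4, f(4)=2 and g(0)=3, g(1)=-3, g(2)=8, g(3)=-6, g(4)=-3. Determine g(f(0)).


f(0) = 4
g(4) = -3

-3


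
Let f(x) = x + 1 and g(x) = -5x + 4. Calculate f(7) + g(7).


f(7) = 8
g(7) = -31
Sum = -23

-23


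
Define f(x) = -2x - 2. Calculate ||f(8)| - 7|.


11


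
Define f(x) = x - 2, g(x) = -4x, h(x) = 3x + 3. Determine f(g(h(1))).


-26


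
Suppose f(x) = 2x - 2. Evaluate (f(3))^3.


f(3) = 4
(4)^3 = 64

64


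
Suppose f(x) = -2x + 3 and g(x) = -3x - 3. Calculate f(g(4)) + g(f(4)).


45


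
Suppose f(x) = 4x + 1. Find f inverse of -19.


Solve 4x + 1 = -19
x = (-19 - 1) / 4 = -5

-5


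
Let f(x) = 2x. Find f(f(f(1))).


8


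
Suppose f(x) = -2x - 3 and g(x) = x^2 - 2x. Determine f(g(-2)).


g(-2) = 8
f(8) = -19

-19


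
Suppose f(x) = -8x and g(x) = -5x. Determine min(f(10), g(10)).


f(10) = -80
g(10) = -50
min = -80

-80


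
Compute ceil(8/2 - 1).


8/2 = 4
4 - 1 = 3
ceil(3) = 3

3


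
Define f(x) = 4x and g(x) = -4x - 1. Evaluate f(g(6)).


-100


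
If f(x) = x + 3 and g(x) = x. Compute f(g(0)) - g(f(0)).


f(g(0)) = 3
g(f(0)) = 3
Difference = 0

0


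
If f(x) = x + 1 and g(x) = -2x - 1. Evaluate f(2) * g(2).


f(2) = 3
g(2) = -5
Product = -15

-15


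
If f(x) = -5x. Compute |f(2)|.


f(2) = -10
|-10| = 10

10


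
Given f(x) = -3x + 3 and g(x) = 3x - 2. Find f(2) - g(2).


f(2) = -3
g(2) = 4
Difference = -7

-7


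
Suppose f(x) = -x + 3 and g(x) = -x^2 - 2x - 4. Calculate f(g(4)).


g(4) = -28
f(-28) = 31

31


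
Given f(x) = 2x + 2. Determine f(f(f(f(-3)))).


f(-3) = -4
f(-4) = -6
f(-6) = -10
f(-10) = -18

-18


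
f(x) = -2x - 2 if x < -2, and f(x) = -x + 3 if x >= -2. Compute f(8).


-5


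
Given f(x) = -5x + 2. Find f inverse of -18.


Solve -5x + 2 = -18
x = (-18 - 2) / (-5) = 4

4


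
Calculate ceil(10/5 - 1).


1


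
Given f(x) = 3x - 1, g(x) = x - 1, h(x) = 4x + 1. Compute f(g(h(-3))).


-37


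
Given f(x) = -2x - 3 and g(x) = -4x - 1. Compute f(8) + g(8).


-52


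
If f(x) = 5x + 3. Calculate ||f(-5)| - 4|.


18


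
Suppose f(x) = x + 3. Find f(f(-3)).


f(-3) = 0
f(0) = 3

3


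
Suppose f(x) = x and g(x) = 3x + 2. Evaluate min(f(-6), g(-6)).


-16


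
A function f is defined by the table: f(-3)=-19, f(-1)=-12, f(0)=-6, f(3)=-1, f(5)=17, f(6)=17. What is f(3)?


-1


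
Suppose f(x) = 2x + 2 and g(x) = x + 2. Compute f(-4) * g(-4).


f(-4) = -6
g(-4) = -2
Product = 12

12


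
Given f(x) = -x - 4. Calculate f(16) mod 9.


f(16) = -20
-20 mod 9 = 7

7


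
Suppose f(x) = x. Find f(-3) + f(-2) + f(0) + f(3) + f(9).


7


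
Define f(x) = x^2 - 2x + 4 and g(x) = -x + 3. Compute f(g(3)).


g(3) = 0
f(0) = 1*(0)^2 - 2*(0) + 4 = 4

4


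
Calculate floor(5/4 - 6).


5/4 = 1.25
1.25 - 6 = -4.75
floor(-4.75) = -5

-5


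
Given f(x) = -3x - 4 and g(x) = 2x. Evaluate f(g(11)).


g(11) = 22
f(22) = -70

-70


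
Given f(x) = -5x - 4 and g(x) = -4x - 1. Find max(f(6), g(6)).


f(6) = -34
g(6) = -25
max = -25

-25


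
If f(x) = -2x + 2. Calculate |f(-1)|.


f(-1) = 4
|4| = 4

4


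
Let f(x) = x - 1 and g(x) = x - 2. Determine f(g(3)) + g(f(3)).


f(g(3)) = 0
g(f(3)) = 0
Sum = 0

0


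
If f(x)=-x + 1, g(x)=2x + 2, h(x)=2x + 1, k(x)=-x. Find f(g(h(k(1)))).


k(1) = -1
h(-1) = -1
g(-1) = 0
f(0) = 1

1


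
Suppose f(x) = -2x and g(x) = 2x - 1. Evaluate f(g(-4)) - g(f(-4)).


f(g(-4)) = 18
g(f(-4)) = 15
Difference = 3

3


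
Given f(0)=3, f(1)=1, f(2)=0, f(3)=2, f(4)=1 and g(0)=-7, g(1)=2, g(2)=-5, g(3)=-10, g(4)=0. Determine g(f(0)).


-10


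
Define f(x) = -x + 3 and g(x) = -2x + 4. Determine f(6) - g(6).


f(6) = -3
g(6) = -8
Difference = 5

5


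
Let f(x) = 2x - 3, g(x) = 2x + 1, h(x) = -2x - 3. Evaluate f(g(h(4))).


h(4) = -11
g(-11) = -21
f(-21) = -45

-45


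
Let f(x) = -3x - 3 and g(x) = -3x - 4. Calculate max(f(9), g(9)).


-30


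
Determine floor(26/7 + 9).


26/7 = 3.7143
3.7143 + 9 = 12.7143
floor(12.7143) = 12

12


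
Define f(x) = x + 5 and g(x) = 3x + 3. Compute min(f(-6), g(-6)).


f(-6) = -1
g(-6) = -15
min = -15

-15


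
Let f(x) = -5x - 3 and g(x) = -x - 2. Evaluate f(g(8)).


g(8) = -10
f(-10) = 47

47


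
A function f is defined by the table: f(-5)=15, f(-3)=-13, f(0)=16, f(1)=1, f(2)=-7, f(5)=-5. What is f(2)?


-7


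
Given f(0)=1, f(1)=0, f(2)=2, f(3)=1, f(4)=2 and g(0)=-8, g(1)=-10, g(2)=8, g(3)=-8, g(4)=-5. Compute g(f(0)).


-10


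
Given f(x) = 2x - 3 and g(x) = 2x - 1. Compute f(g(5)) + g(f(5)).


f(g(5)) = 15
g(f(5)) = 13
Sum = 28

28


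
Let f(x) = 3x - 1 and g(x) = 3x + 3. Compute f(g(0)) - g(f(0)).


f(g(0)) = 8
g(f(0)) = 0
Difference = 8

8


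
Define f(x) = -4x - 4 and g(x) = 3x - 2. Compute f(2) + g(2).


-8


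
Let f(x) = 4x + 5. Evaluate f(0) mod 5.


0


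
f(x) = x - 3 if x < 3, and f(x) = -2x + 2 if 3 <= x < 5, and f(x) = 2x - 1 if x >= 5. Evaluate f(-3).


-3 satisfies x < 3
f(-3) = -6

-6


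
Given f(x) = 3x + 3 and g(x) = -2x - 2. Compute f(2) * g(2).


f(2) = 9
g(2) = -6
Product = -54

-54


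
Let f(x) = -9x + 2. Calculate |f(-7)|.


f(-7) = 65
|65| = 65

65


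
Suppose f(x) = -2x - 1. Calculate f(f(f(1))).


f(1) = -3
f(-3) = 5
f(5) = -11

-11


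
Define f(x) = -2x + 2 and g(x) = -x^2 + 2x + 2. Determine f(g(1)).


g(1) = 3
f(3) = -4

-4


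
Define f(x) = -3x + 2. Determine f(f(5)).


f(5) = -13
f(-13) = 41

41


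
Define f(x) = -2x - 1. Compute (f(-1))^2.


f(-1) = 1
(1)^2 = 1

1


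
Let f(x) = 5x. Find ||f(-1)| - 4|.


1


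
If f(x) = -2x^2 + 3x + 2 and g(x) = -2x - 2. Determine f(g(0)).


-12


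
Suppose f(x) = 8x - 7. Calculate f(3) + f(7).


66


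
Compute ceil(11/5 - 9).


11/5 = 2.2
2.2 - 9 = -6.8
ceil(-6.8) = -6

-6


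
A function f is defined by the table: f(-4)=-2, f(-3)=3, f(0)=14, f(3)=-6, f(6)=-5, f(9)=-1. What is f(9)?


Reading from the table at x = 9

-1


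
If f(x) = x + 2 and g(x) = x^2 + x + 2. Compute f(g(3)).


16


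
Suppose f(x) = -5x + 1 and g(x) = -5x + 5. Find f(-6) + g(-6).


f(-6) = 31
g(-6) = 35
Sum = 66

66


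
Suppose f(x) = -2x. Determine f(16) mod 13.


f(16) = -32
-32 mod 13 = 7

7


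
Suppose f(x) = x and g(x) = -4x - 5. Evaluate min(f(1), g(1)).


f(1) = 1
g(1) = -9
min = -9

-9


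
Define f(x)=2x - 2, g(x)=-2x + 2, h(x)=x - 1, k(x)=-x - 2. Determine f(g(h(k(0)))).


14


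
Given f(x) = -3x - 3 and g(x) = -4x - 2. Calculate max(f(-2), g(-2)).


f(-2) = 3
g(-2) = 6
max = 6

6


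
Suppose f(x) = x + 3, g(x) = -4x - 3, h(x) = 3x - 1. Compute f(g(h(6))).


h(6) = 17
g(17) = -71
f(-71) = -68

-68


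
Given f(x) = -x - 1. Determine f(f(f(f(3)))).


f(3) = -4
f(-4) = 3
f(3) = -4
f(-4) = 3

3


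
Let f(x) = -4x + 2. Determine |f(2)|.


f(2) = -6
|-6| = 6

6


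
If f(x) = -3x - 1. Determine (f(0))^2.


f(0) = -1
(-1)^2 = 1

1


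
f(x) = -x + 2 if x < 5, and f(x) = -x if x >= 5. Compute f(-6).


-6 satisfies x < 5
f(-6) = 8

8


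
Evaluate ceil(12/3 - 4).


12/3 = 4
4 - 4 = 0
ceil(0) = 0

0


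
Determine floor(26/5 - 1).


26/5 = 5.2
5.2 - 1 = 4.2
floor(4.2) = 4

4


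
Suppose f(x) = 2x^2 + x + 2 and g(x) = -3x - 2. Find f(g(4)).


g(4) = -14
f(-14) = 2*(-14)^2 + 1*(-14) + 2 = 380

380


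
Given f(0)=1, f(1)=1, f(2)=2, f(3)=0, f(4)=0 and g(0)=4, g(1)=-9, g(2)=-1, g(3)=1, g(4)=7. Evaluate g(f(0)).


f(0) = 1
g(1) = -9

-9


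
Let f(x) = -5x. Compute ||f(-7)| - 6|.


29


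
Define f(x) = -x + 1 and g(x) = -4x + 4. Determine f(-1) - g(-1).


f(-1) = 2
g(-1) = 8
Difference = -6

-6


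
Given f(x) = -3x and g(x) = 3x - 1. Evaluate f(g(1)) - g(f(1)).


f(g(1)) = -6
g(f(1)) = -10
Difference = 4

4


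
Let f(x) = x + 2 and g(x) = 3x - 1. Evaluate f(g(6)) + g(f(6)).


f(g(6)) = 19
g(f(6)) = 23
Sum = 42

42


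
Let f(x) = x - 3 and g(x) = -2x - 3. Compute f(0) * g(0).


9


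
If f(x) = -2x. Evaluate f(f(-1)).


f(-1) = 2
f(2) = -4

-4


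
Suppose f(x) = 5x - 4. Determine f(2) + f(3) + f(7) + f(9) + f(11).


f(2) = 6
f(3) = 11
f(7) = 31
f(9) = 41
f(11) = 51
Sum = 140

140


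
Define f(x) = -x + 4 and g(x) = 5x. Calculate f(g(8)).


-36


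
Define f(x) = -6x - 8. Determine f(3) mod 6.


f(3) = -26
-26 mod 6 = 4

4


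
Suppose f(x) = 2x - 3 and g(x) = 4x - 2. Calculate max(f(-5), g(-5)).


f(-5) = -13
g(-5) = -22
max = -13

-13


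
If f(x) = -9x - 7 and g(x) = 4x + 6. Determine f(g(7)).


g(7) = 34
f(34) = -313

-313


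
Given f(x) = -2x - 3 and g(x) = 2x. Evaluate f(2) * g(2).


f(2) = -7
g(2) = 4
Product = -28

-28


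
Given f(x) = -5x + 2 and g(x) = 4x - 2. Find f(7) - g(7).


f(7) = -33
g(7) = 26
Difference = -59

-59


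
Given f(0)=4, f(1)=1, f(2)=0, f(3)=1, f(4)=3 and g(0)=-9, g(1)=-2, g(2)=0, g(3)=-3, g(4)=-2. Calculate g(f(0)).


f(0) = 4
g(4) = -2

-2


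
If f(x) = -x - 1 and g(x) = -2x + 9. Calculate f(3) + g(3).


f(3) = -4
g(3) = 3
Sum = -1

-1


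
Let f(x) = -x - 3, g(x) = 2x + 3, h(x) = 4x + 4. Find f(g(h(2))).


h(2) = 12
g(12) = 27
f(27) = -30

-30


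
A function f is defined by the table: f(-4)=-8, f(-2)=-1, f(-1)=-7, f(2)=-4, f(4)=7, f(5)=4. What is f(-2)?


Reading from the table at x = -2

-1


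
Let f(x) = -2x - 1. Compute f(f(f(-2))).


f(-2) = 3
f(3) = -7
f(-7) = 13

13


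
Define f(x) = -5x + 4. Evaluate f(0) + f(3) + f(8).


f(0) = 4
f(3) = -11
f(8) = -36
Sum = -43

-43


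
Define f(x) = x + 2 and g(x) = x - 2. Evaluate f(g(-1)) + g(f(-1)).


f(g(-1)) = -1
g(f(-1)) = -1
Sum = -2

-2


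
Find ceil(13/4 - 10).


13/4 = 3.25
3.25 - 10 = -6.75
ceil(-6.75) = -6

-6


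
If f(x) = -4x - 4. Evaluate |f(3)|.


16


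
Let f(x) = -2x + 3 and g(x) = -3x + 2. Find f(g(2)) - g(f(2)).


f(g(2)) = 11
g(f(2)) = 5
Difference = 6

6


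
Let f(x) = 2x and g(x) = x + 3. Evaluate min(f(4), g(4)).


f(4) = 8
g(4) = 7
min = 7

7


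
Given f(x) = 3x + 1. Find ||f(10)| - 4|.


f(10) = 31
|31| = 31
|31 - 4| = 27

27


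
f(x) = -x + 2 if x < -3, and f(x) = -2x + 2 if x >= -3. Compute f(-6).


-6 satisfies x < -3
f(-6) = 8

8


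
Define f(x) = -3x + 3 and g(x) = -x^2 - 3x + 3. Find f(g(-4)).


6


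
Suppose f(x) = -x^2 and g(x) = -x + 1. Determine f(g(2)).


g(2) = -1
f(-1) = (-1)*(-1)^2 = -1

-1


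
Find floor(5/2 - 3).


5/2 = 2.5
2.5 - 3 = -0.5
floor(-0.5) = -1

-1


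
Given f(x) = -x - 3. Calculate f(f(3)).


f(3) = -6
f(-6) = 3

3


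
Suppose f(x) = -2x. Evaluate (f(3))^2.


f(3) = -6
(-6)^2 = 36

36


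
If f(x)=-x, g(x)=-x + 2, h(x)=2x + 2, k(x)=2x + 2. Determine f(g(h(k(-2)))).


k(-2) = -2
h(-2) = -2
g(-2) = 4
f(4) = -4

-4


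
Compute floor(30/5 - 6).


30/5 = 6
6 - 6 = 0
floor(0) = 0

0


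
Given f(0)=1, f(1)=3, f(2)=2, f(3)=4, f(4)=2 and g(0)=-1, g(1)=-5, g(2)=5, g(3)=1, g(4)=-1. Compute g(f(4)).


f(4) = 2
g(2) = 5

5


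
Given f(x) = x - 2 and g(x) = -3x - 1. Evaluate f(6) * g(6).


f(6) = 4
g(6) = -19
Product = -76

-76


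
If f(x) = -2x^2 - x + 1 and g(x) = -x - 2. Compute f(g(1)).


g(1) = -3
f(-3) = (-2)*(-3)^2 - 1*(-3) + 1 = -14

-14


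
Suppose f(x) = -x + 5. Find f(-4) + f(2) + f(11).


f(-4) = 9
f(2) = 3
f(11) = -6
Sum = 6

6


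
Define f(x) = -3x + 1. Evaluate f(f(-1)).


f(-1) = 4
f(4) = -11

-11


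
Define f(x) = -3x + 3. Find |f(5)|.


f(5) = -12
|-12| = 12

12


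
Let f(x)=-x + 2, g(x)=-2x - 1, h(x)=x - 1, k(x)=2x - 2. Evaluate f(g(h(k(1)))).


k(1) = 0
h(0) = -1
g(-1) = 1
f(1) = 1

1


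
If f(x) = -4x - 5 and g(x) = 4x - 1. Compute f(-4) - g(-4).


f(-4) = 11
g(-4) = -17
Difference = 28

28


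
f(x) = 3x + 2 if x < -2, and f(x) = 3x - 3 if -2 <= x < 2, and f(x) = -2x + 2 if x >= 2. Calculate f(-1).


-1 satisfies -2 <= x < 2
f(-1) = -6

-6


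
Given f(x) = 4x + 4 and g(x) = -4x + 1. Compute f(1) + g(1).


f(1) = 8
g(1) = -3
Sum = 5

5


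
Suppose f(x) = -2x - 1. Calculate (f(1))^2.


f(1) = -3
(-3)^2 = 9

9


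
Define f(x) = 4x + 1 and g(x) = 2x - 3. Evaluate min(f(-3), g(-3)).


f(-3) = -11
g(-3) = -9
min = -11

-11


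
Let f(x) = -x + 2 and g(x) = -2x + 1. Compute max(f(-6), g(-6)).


f(-6) = 8
g(-6) = 13
max = 13

13


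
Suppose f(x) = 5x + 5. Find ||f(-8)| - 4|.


f(-8) = -35
|-35| = 35
|35 - 4| = 31

31


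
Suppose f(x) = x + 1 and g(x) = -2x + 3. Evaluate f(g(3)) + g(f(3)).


-7


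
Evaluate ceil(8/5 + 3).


8/5 = 1.6
1.6 + 3 = 4.6
ceil(4.6) = 5

5


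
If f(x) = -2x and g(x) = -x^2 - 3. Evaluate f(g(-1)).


g(-1) = -4
f(-4) = 8

8


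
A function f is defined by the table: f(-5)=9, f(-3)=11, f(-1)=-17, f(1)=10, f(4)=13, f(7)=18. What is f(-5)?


Reading from the table at x = -5

9


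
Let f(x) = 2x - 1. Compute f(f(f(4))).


f(4) = 7
f(7) = 13
f(13) = 25

25


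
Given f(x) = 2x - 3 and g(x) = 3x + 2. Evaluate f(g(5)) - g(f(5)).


f(g(5)) = 31
g(f(5)) = 23
Difference = 8

8


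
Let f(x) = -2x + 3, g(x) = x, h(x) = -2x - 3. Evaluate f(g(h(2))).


h(2) = -7
g(-7) = -7
f(-7) = 17

17


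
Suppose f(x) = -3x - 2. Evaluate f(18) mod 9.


f(18) = -56
-56 mod 9 = 7

7


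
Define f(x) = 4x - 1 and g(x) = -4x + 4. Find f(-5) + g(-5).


f(-5) = -21
g(-5) = 24
Sum = 3

3


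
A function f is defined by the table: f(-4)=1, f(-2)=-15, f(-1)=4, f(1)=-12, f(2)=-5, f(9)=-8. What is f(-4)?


Reading from the table at x = -4

1


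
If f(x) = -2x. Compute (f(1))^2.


4


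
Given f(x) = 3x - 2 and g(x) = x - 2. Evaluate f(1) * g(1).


f(1) = 1
g(1) = -1
Product = -1

-1


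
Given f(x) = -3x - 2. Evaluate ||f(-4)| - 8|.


f(-4) = 10
|10| = 10
|10 - 8| = 2

2


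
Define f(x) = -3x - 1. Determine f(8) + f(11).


-59


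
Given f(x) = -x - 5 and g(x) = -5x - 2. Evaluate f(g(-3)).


g(-3) = 13
f(13) = -18

-18


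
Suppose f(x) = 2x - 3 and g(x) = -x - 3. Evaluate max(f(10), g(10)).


f(10) = 17
g(10) = -13
max = 17

17


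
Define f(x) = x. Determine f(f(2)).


2


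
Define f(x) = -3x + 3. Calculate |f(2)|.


3


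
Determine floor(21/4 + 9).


21/4 = 5.25
5.25 + 9 = 14.25
floor(14.25) = 14

14


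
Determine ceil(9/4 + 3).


6


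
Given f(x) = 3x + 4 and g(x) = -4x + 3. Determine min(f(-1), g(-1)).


1


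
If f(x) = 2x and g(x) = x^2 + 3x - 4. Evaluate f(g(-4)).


g(-4) = 0
f(0) = 0

0


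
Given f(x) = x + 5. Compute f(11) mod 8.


f(11) = 16
16 mod 8 = 0

0


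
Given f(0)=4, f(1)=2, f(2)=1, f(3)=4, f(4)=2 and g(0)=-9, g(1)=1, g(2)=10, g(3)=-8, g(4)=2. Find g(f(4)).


f(4) = 2
g(2) = 10

10


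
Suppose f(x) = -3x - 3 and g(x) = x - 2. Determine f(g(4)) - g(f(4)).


f(g(4)) = -9
g(f(4)) = -17
Difference = 8

8


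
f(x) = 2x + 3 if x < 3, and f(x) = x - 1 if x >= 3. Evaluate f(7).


7 satisfies x >= 3
f(7) = 6

6


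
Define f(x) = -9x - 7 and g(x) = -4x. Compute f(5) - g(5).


f(5) = -52
g(5) = -20
Difference = -32

-32


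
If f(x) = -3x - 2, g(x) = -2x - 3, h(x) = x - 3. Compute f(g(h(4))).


h(4) = 1
g(1) = -5
f(-5) = 13

13


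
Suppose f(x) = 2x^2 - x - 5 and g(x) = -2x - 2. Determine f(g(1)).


g(1) = -4
f(-4) = 2*(-4)^2 - 1*(-4) - 5 = 31

31


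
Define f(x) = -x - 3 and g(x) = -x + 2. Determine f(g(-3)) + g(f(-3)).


f(g(-3)) = -8
g(f(-3)) = 2
Sum = -6

-6


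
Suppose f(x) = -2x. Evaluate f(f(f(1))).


f(1) = -2
f(-2) = 4
f(4) = -8

-8


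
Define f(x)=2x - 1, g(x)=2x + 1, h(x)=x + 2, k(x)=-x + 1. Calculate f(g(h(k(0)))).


13


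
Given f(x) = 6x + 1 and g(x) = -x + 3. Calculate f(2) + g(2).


14


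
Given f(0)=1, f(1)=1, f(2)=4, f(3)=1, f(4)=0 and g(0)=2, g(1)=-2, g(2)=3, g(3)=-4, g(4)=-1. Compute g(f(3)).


f(3) = 1
g(1) = -2

-2


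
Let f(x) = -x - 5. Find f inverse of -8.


Solve -x - 5 = -8
x = (-8 + 5) / (-1) = 3

3


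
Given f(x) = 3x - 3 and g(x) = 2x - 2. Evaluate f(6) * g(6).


f(6) = 15
g(6) = 10
Product = 150

150


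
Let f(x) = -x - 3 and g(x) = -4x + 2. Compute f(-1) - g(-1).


-8


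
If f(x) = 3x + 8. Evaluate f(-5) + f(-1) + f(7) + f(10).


f(-5) = -7
f(-1) = 5
f(7) = 29
f(10) = 38
Sum = 65

65


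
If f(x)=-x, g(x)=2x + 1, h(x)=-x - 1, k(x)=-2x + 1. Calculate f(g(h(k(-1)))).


k(-1) = 3
h(3) = -4
g(-4) = -7
f(-7) = 7

7


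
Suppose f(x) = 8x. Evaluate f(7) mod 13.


4


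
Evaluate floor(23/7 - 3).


23/7 = 3.2857
3.2857 - 3 = 0.2857
floor(0.2857) = 0

0


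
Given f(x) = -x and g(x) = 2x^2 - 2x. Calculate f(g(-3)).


g(-3) = 24
f(24) = -24

-24


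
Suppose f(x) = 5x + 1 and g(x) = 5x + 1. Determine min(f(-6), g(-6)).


f(-6) = -29
g(-6) = -29
min = -29

-29


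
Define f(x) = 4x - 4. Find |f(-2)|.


f(-2) = -12
|-12| = 12

12


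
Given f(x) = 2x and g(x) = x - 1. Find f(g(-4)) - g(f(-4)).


f(g(-4)) = -10
g(f(-4)) = -9
Difference = -1

-1


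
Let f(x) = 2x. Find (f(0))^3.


f(0) = 0
(0)^3 = 0

0


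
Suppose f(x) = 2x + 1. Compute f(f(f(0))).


f(0) = 1
f(1) = 3
f(3) = 7

7


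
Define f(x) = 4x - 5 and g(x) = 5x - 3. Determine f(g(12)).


g(12) = 57
f(57) = 223

223


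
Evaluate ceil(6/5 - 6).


6/5 = 1.2
1.2 - 6 = -4.8
ceil(-4.8) = -4

-4


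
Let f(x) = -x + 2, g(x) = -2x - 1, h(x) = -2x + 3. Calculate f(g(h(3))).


-3


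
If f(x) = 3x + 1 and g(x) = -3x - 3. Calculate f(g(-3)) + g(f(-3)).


f(g(-3)) = 19
g(f(-3)) = 21
Sum = 40

40


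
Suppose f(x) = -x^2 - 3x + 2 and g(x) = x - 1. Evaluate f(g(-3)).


-2


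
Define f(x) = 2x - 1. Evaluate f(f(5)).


f(5) = 9
f(9) = 17

17


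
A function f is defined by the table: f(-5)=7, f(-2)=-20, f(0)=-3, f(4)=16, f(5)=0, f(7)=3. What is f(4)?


16


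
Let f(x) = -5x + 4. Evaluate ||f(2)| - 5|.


f(2) = -6
|-6| = 6
|6 - 5| = 1

1


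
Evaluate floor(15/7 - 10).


15/7 = 2.1429
2.1429 - 10 = -7.8571
floor(-7.8571) = -8

-8


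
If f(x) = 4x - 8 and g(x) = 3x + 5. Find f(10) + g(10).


f(10) = 32
g(10) = 35
Sum = 67

67


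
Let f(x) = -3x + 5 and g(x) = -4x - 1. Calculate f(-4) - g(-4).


f(-4) = 17
g(-4) = 15
Difference = 2

2


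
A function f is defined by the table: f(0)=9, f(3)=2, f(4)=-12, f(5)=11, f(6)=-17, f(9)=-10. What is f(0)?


Reading from the table at x = 0

9


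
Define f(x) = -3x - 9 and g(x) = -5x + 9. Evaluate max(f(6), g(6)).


f(6) = -27
g(6) = -21
max = -21

-21


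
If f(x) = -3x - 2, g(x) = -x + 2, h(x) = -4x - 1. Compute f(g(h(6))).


h(6) = -25
g(-25) = 27
f(27) = -83

-83


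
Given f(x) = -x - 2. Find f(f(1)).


f(1) = -3
f(-3) = 1

1


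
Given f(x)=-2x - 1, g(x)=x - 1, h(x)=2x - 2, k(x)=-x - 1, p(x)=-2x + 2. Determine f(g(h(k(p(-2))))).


p(-2) = 6
k(6) = -7
h(-7) = -16
g(-16) = -17
f(-17) = 33

33


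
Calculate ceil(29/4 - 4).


29/4 = 7.25
7.25 - 4 = 3.25
ceil(3.25) = 4

4


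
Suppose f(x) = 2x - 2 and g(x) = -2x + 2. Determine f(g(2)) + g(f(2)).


f(g(2)) = -6
g(f(2)) = -2
Sum = -8

-8


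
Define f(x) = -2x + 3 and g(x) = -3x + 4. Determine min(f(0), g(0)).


3


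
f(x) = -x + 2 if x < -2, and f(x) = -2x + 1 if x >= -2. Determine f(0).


0 satisfies x >= -2
f(0) = 1

1


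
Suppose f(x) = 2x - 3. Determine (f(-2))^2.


f(-2) = -7
(-7)^2 = 49

49


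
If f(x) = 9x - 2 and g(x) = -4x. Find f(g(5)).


g(5) = -20
f(-20) = -182

-182


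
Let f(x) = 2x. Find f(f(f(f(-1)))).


-16


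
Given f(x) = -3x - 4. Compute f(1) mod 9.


f(1) = -7
-7 mod 9 = 2

2


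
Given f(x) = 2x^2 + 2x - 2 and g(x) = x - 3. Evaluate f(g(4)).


g(4) = 1
f(1) = 2*(1)^2 + 2*(1) - 2 = 2

2


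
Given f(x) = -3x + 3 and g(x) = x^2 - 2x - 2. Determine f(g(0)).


g(0) = -2
f(-2) = 9

9


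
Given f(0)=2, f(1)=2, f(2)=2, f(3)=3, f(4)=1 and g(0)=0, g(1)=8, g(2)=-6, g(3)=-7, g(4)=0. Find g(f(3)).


f(3) = 3
g(3) = -7

-7


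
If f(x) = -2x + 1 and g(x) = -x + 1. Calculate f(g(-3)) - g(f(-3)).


-1


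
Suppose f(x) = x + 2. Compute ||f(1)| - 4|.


f(1) = 3
|3| = 3
|3 - 4| = 1

1


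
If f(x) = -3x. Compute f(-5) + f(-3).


f(-5) = 15
f(-3) = 9
Sum = 24

24


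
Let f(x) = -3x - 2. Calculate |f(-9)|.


f(-9) = 25
|25| = 25

25


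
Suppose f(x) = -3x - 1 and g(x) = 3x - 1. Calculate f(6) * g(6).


-323


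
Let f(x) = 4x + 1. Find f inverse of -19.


Solve 4x + 1 = -19
x = (-19 - 1) / 4 = -5

-5


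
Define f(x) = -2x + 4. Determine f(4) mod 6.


2


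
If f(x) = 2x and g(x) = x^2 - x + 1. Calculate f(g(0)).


2


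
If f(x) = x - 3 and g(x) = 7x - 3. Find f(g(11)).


g(11) = 74
f(74) = 71

71


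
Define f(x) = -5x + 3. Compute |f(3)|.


f(3) = -12
|-12| = 12

12


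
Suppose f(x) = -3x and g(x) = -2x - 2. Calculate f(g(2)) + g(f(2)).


f(g(2)) = 18
g(f(2)) = 10
Sum = 28

28


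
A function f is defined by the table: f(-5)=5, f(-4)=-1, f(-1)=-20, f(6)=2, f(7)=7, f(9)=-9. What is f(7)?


Reading from the table at x = 7

7


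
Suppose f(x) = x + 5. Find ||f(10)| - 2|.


13


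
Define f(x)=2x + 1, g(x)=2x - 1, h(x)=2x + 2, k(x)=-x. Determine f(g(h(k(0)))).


k(0) = 0
h(0) = 2
g(2) = 3
f(3) = 7

7


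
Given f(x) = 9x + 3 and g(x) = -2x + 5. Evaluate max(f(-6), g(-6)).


f(-6) = -51
g(-6) = 17
max = 17

17


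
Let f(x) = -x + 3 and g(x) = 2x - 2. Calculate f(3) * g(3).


f(3) = 0
g(3) = 4
Product = 0

0


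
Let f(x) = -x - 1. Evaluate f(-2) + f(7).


-7


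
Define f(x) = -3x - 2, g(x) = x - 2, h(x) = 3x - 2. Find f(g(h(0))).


h(0) = -2
g(-2) = -4
f(-4) = 10

10


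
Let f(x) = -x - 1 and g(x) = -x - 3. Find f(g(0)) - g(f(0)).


4


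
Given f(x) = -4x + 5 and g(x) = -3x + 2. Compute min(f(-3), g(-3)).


11
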